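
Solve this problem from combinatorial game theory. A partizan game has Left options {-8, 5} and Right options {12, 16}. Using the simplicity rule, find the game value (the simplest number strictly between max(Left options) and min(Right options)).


Left options: {-8, 5}, max = 5
Right options: {12, 16}, min = 12
All options are numbers and max(Left) < min(Right), so by the simplicity theorem the value is the simplest (earliest-born) number strictly between 5 and 12.
Integers 6 through 11 all lie strictly between 5 and 12.
Among integers, the simplest (lowest birthday = smallest |n|; 0 is born on day 0, +-n on day n) is 6.
No non-integer in the interval can be simpler: if x is a non-integer in the interval, then floor(x) or ceil(x) also lies in the interval (the interval contains an integer), and both are proper prefixes of x's sign expansion, i.e. born earlier. So the game value is 6.
Game value = 6

6


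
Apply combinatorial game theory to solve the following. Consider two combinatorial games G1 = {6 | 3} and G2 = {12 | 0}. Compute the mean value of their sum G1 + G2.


G1 = {6 | 3}, G2 = {12 | 0}
Each is a switch {a | b} with numbers a > b; its mean value is (a + b)/2, and mean value is additive over game sums: m(G1 + G2) = m(G1) + m(G2).
Mean of G1 = (6 + (3))/2 = 9/2 = 9/2
Mean of G2 = (12 + (0))/2 = 12/2 = 6
Mean of G1 + G2 = 9/2 + 6 = 21/2

21/2


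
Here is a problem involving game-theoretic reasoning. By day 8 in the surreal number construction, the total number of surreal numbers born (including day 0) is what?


Day 0: {|} = 0 is born. Count = 1.
Day n: the number of surreal numbers born by day n is 2^(n+1) - 1.
By day 0: 2^1 - 1 = 1
By day 1: 2^2 - 1 = 3
By day 2: 2^3 - 1 = 7
By day 3: 2^4 - 1 = 15
By day 4: 2^5 - 1 = 31
By day 5: 2^6 - 1 = 63
By day 6: 2^7 - 1 = 127
By day 7: 2^8 - 1 = 255
By day 8: 2^9 - 1 = 511
By day 8: 511 surreal numbers.

511


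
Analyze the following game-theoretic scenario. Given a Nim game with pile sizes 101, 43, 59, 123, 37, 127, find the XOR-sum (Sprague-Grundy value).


We need the XOR (exclusive or) of all pile sizes.
After XOR-ing pile 1 (size 101): 0 XOR 101 = 101
After XOR-ing pile 2 (size 43): 101 XOR 43 = 78
After XOR-ing pile 3 (size 59): 78 XOR 59 = 117
After XOR-ing pile 4 (size 123): 117 XOR 123 = 14
After XOR-ing pile 5 (size 37): 14 XOR 37 = 43
After XOR-ing pile 6 (size 127): 43 XOR 127 = 84
The Nim-value of this position is 84.

84


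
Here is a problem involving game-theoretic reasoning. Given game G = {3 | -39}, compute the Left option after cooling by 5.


Original game: {3 | -39} (a switch {a | b} with a > b).
Cooling by t (for t below the temperature (a - b)/2 = 21) taxes each move by t: {a | b} cooled by t is {a - t | b + t}.
Cooling amount: t = 5
Cooled Left option: 3 - 5 = -2
Cooled Right option: -39 + 5 = -34
Cooled game: {-2 | -34}
Left option = -2

-2


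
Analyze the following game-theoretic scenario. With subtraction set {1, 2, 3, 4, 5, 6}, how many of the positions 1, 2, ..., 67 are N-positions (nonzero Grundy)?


Subtraction set S = {1, 2, 3, 4, 5, 6}, so G(n) = n mod 7.
G(n) = 0 when n is a multiple of 7.
Multiples of 7 in [1, 67]: 9
N-positions (nonzero Grundy) = 67 - 9 = 58

58


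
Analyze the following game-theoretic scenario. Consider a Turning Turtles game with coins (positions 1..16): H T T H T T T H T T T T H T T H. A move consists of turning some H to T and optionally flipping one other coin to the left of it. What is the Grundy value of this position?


Coins: H T T H T T T H T T T T H T T H
Key fact: a single head at position k behaves exactly like a Nim heap of size k (turning it to T and optionally flipping a coin at j < k corresponds to moving the heap from k to j, or to 0), and heads combine as a disjunctive sum (two heads at the same place would cancel, matching j XOR j = 0). So the Nim-value is the XOR of the 1-indexed positions of the heads.
Face-up positions (1-indexed): [1, 4, 8, 13, 16]
XOR 0 with 1: 0 XOR 1 = 1
XOR 1 with 4: 1 XOR 4 = 5
XOR 5 with 8: 5 XOR 8 = 13
XOR 13 with 13: 13 XOR 13 = 0
XOR 0 with 16: 0 XOR 16 = 16
Nim-value = 16

16


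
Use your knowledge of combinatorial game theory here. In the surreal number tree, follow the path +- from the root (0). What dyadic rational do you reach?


Sign expansion: +-
Rule: track bounds (lo, hi), initially (-inf, +inf). On '+', the current value becomes lo and we move to the simplest number in (value, hi): value + 1 if hi = +inf, otherwise the midpoint (value + hi)/2. On '-', the current value becomes hi and we move to value - 1 if lo = -inf, otherwise the midpoint (lo + value)/2.
Start at 0.
Step 1: sign = +, move right. Bounds: (0, +inf). Value = 1
Step 2: sign = -, move left. Bounds: (0, 1). Value = 1/2
The surreal number with sign expansion +- is 1/2.

1/2


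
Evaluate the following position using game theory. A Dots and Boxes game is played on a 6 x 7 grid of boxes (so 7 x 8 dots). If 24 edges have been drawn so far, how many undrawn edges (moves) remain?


Grid: 6 x 7 boxes, i.e. 7 rows and 8 columns of dots.
Horizontal edges: (rows + 1) * cols = 7 * 7 = 49
Vertical edges: rows * (cols + 1) = 6 * 8 = 48
Total edges: 49 + 48 = 97
Edges drawn: 24
Remaining: 97 - 24 = 73

73


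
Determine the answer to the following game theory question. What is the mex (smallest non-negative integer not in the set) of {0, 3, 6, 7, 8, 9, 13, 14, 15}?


Set = {0, 3, 6, 7, 8, 9, 13, 14, 15}
0 is in the set.
1 is NOT in the set. This is the mex.
mex = 1

1


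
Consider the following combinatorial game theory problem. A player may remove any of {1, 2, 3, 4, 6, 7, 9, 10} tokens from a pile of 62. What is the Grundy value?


The subtraction set is S = {1, 2, 3, 4, 6, 7, 9, 10}.
G(k) = mex{ G(k - s) : s in S, s <= k }. We compute iteratively: G(0) = 0.
G(1) = mex({0}) = 1
G(2) = mex({0, 1}) = 2
G(3) = mex({0, 1, 2}) = 3
G(4) = mex({0, 1, 2, 3}) = 4
G(5) = mex({1, 2, 3, 4}) = 0
G(6) = mex({0, 2, 3, 4}) = 1
G(7) = mex({0, 1, 3, 4}) = 2
G(8) = mex({0, 1, 2, 4}) = 3
G(9) = mex({0, 1, 2, 3}) = 4
G(10) = mex({0, 1, 2, 3, 4}) = 5
G(11) = mex({0, 1, 2, 3, 4, 5}) = 6
G(12) = mex({0, 1, 2, 3, 4, 5, 6}) = 7
G(13) = mex({1, 2, 3, 4, 5, 6, 7}) = 0
G(14) = mex({0, 2, 3, 4, 5, 6, 7}) = 1
G(15) = mex({0, 1, 3, 4, 6, 7}) = 2
G(16) = mex({0, 1, 2, 4, 5, 7}) = 3
G(17) = mex({0, 1, 2, 3, 5, 6}) = 4
G(18) = mex({1, 2, 3, 4, 6, 7}) = 0
G(19) = mex({0, 2, 3, 4, 5, 7}) = 1
G(20) = mex({0, 1, 3, 4, 5, 6}) = 2
G(21) = mex({0, 1, 2, 4, 6, 7}) = 3
G(22) = mex({0, 1, 2, 3, 7}) = 4
Observe that G(13)..G(22) = 0, 1, 2, 3, 4, 0, 1, 2, 3, 4 repeats G(0)..G(9) = 0, 1, 2, 3, 4, 0, 1, 2, 3, 4.
For k >= max(S) = 10, G(k) is determined by the previous 10 values G(k-10)..G(k-1); a window of 10 consecutive values has recurred shifted by 13, so by induction G(k + 13) = G(k) for all k >= 0: the sequence is periodic from the start with period 13.
One period: G(0..12) = 0, 1, 2, 3, 4, 0, 1, 2, 3, 4, 5, 6, 7.
62 mod 13 = 10, so G(62) = G(10) = 5.

5


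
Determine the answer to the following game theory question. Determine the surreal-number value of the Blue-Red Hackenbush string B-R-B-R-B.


Edges (from ground): B-R-B-R-B
By Berlekamp's sign-expansion rule, a Blue-Red Hackenbush stalk has the value of the surreal number whose sign sequence is the edge sequence with B -> + and R -> -.
Sign sequence: +-+-+
Trace the sign expansion in the surreal number tree, starting from 0:
Edge 1: B (sign +) -> bounds (0, +inf), value = 1
Edge 2: R (sign -) -> bounds (0, 1), value = 1/2
Edge 3: B (sign +) -> bounds (1/2, 1), value = 3/4
Edge 4: R (sign -) -> bounds (1/2, 3/4), value = 5/8
Edge 5: B (sign +) -> bounds (5/8, 3/4), value = 11/16
Game value = 11/16

11/16


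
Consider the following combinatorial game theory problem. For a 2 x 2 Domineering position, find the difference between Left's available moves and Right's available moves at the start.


Board is 2 x 2 (rows x cols).
Left (vertical) placements: (rows-1) * cols = 1 * 2 = 2
Right (horizontal) placements: rows * (cols-1) = 2 * 1 = 2
Advantage = Left - Right = 2 - 2 = 0

0


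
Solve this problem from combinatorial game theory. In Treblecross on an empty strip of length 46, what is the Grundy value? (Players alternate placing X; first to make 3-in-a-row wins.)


Treblecross: place X on empty cells; 3-in-a-row wins.
Playing within two cells of an existing X lets the opponent win at once, so sensible play treats the cells i-2..i+2 around each X as dead. The player left with no safe cell loses, so this is a normal-play take-away game on strips of safe cells.
Placing X at cell i (0-indexed) of a strip of k safe cells leaves independent strips of sizes max(0, i-2) and max(0, k-i-3). Hence G(k) = mex{ G(max(0,i-2)) XOR G(max(0,k-i-3)) : 0 <= i < k }, with G(0) = 0.
G(1): splits (0,0):0^0=0 -> mex({0}) = 1
G(2): splits (0,0):0^0=0 -> mex({0}) = 1
G(3): splits (0,0):0^0=0 -> mex({0}) = 1
G(4): splits (0,1):0^1=1 (0,0):0^0=0 -> mex({0, 1}) = 2
G(5): splits (0,2):0^1=1 (0,1):0^1=1 (0,0):0^0=0 -> mex({0, 1}) = 2
G(6) = mex({1}) = 0
G(7) = mex({0, 1, 2}) = 3
G(8) = mex({0, 1, 2}) = 3
G(9) = mex({0, 2}) = 1
G(10) = mex({0, 2, 3}) = 1
G(11) = mex({0, 3}) = 1
G(12) = mex({1, 3}) = 0
G(13) = mex({0, 1, 2, 3}) = 4
G(14) = mex({0, 1, 2}) = 3
G(15) = mex({0, 1, 2}) = 3
G(16) = mex({0, 1, 2, 4}) = 3
G(17) = mex({0, 1, 3, 4}) = 2
G(18) = mex({0, 1, 3, 4}) = 2
G(19) = mex({0, 1, 3, 5}) = 2
G(20) = mex({0, 1, 2, 3, 5}) = 4
G(21) = mex({0, 1, 2, 3, 5}) = 4
G(22) = mex({1, 2, 6}) = 0
G(23) = mex({0, 1, 2, 3, 4, 6}) = 5
G(24) = mex({0, 1, 2, 3, 4}) = 5
G(25) = mex({0, 1, 3, 4, 7}) = 2
G(26) = mex({0, 1, 3, 4, 5, 7}) = 2
G(27) = mex({0, 1, 3, 5}) = 2
G(28) = mex({0, 1, 2, 5}) = 3
G(29) = mex({0, 1, 2, 4, 5, 6}) = 3
G(30) = mex({1, 2, 4, 6}) = 0
G(31) = mex({0, 1, 2, 3, 4, 6}) = 5
G(32) = mex({1, 2, 3, 4, 7}) = 0
G(33) = mex({0, 3, 7}) = 1
G(34) = mex({0, 2, 3, 5, 7}) = 1
G(35) = mex({0, 2, 3, 5, 6}) = 1
G(36) = mex({0, 1, 2, 5, 6}) = 3
G(37) = mex({0, 1, 2, 4, 5, 6}) = 3
G(38) = mex({0, 1, 2, 4}) = 3
G(39) = mex({0, 1, 2, 3, 4, 7}) = 5
G(40) = mex({0, 1, 2, 3, 4, 5, 7}) = 6
G(41) = mex({0, 1, 2, 3, 5, 7}) = 4
G(42) = mex({0, 1, 2, 3, 5, 6, 7}) = 4
G(43) = mex({0, 2, 3, 5, 6}) = 1
G(44) = mex({1, 2, 3, 4, 5, 6}) = 0
G(45) = mex({0, 1, 2, 3, 4, 6, 7}) = 5
G(46) = mex({0, 1, 2, 3, 4, 7}) = 5
Therefore G(46) = 5.

5


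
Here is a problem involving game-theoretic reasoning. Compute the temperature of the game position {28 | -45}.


The game is {28 | -45}, a switch {a | b} with numbers a > b.
Cooling {a | b} by t gives {a - t | b + t}, which stops being hot when a - t = b + t, i.e. at t = (a - b)/2. So the temperature of a switch is (a - b)/2.
Temperature = (Left option - Right option) / 2
= (28 - (-45)) / 2
= 73 / 2
= 73/2

73/2


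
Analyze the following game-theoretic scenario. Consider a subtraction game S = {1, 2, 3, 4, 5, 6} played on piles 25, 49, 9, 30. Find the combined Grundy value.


Subtraction set: {1, 2, 3, 4, 5, 6}
For this subtraction set, G(n) = n mod 7 (period = max + 1 = 7).
Pile 1 (size 25): G(25) = 25 mod 7 = 4
Pile 2 (size 49): G(49) = 49 mod 7 = 0
Pile 3 (size 9): G(9) = 9 mod 7 = 2
Pile 4 (size 30): G(30) = 30 mod 7 = 2
Total Grundy value = XOR of all: 4 XOR 0 XOR 2 XOR 2 = 4

4


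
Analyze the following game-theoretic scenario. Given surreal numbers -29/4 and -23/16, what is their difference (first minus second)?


x = -29/4, y = -23/16
Converting to common denominator: 16
x = -116/16, y = -23/16
x - y = -29/4 - -23/16 = -93/16

-93/16


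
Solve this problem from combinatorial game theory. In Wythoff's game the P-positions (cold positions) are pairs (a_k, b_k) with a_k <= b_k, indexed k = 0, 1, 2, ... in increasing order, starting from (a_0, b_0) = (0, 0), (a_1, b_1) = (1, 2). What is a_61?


By Wythoff's theorem, a_k = floor(k * phi) and b_k = floor(k * phi^2) = a_k + k, where phi = (1 + sqrt(5))/2 is the golden ratio.
phi = (1 + sqrt(5))/2 = 1.618034
k = 61
k * phi = 61 * 1.618034 = 98.700073
a_61 = floor(k * phi) = 98

98


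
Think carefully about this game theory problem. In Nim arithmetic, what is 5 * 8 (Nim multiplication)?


Nim multiplication is bilinear over XOR: (u XOR v) * w = (u*w) XOR (v*w).
So we split each operand into its bit components and XOR the pairwise Nim products.
5 = 1 + 4 (as XOR of powers of 2).
8 = 8 (as XOR of powers of 2).
Using the standard Nim-product table on single bits:
  2*2 = 3,   2*4 = 8,   2*8 = 12,
  4*4 = 6,   4*8 = 11,  8*8 = 13,
and  1*x = x (identity), k*l = l*k (commutative).
Pairwise Nim products:
  1 * 8 = 8
  4 * 8 = 11
XOR them: 8 XOR 11 = 3.
Result: 5 * 8 = 3 (in Nim).

3


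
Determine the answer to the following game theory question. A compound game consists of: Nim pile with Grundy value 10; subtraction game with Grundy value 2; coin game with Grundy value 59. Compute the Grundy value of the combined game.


By the Sprague-Grundy theorem, the Grundy value of a sum of games is the XOR of individual Grundy values.
Nim pile: Grundy value = 10. Running XOR: 0 XOR 10 = 10
subtraction game: Grundy value = 2. Running XOR: 10 XOR 2 = 8
coin game: Grundy value = 59. Running XOR: 8 XOR 59 = 51
The combined Grundy value is 51.

51


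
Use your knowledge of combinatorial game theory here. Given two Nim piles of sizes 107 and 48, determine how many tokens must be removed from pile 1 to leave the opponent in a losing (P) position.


Piles: 107 and 48
Current XOR: 107 XOR 48 = 91 (non-zero, so this is an N-position).
To make the XOR zero, we need to find a move that balances the piles.
For pile 1 (size 107): target = 107 XOR 91 = 48
We reduce pile 1 from 107 to 48.
Tokens removed: 107 - 48 = 59
Verification: 48 XOR 48 = 0

59


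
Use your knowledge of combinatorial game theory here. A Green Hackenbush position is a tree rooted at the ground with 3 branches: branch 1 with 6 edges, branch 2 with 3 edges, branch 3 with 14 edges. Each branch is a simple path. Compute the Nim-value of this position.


The tree has 3 branches from the ground vertex.
In Green Hackenbush, the Nim-value of a simple path of length k is k.
Branch 1: length 6, Nim-value = 6
Branch 2: length 3, Nim-value = 3
Branch 3: length 14, Nim-value = 14
Total Nim-value = XOR of all branch values:
0 XOR 6 = 6
6 XOR 3 = 5
5 XOR 14 = 11
Nim-value of the tree = 11

11


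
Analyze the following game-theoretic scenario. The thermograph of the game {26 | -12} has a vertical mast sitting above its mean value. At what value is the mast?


Game = {26 | -12}, a switch {a | b} with numbers a > b.
Its thermograph has left wall a - t and right wall b + t, which meet at t = (a - b)/2, where both equal (a + b)/2. So the mast (mean value) is at (a + b)/2.
Mean = (26 + (-12))/2 = 14/2 = 7

7


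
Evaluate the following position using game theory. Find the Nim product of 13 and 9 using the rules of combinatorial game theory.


Nim multiplication is bilinear over XOR: (u XOR v) * w = (u*w) XOR (v*w).
So we split each operand into its bit components and XOR the pairwise Nim products.
13 = 1 + 4 + 8 (as XOR of powers of 2).
9 = 1 + 8 (as XOR of powers of 2).
Using the standard Nim-product table on single bits:
  2*2 = 3,   2*4 = 8,   2*8 = 12,
  4*4 = 6,   4*8 = 11,  8*8 = 13,
and  1*x = x (identity), k*l = l*k (commutative).
Pairwise Nim products:
  1 * 1 = 1
  1 * 8 = 8
  4 * 1 = 4
  4 * 8 = 11
  8 * 1 = 8
  8 * 8 = 13
XOR them: 1 XOR 8 XOR 4 XOR 11 XOR 8 XOR 13 = 3.
Result: 13 * 9 = 3 (in Nim).

3


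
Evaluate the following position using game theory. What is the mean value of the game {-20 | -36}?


Game = {-20 | -36}, a switch {a | b} with numbers a > b.
Its thermograph has left wall a - t and right wall b + t, which meet at t = (a - b)/2, where both equal (a + b)/2. So the mast (mean value) is at (a + b)/2.
Mean = (-20 + (-36))/2 = -56/2 = -28

-28


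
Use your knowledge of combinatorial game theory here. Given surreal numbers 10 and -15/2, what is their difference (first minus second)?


x = 10, y = -15/2
Converting to common denominator: 2
x = 20/2, y = -15/2
x - y = 10 - -15/2 = 35/2

35/2


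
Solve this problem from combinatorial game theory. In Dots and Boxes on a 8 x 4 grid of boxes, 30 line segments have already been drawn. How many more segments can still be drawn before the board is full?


Grid: 8 x 4 boxes, i.e. 9 rows and 5 columns of dots.
Horizontal edges: (rows + 1) * cols = 9 * 4 = 36
Vertical edges: rows * (cols + 1) = 8 * 5 = 40
Total edges: 36 + 40 = 76
Edges drawn: 30
Remaining: 76 - 30 = 46

46


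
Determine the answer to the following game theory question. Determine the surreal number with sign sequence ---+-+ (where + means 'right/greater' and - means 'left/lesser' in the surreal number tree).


Sign expansion: ---+-+
Rule: track bounds (lo, hi), initially (-inf, +inf). On '+', the current value becomes lo and we move to the simplest number in (value, hi): value + 1 if hi = +inf, otherwise the midpoint (value + hi)/2. On '-', the current value becomes hi and we move to value - 1 if lo = -inf, otherwise the midpoint (lo + value)/2.
Start at 0.
Step 1: sign = -, move left. Bounds: (-inf, 0). Value = -1
Step 2: sign = -, move left. Bounds: (-inf, -1). Value = -2
Step 3: sign = -, move left. Bounds: (-inf, -2). Value = -3
Step 4: sign = +, move right. Bounds: (-3, -2). Value = -5/2
Step 5: sign = -, move left. Bounds: (-3, -5/2). Value = -11/4
Step 6: sign = +, move right. Bounds: (-11/4, -5/2). Value = -21/8
The surreal number with sign expansion ---+-+ is -21/8.

-21/8


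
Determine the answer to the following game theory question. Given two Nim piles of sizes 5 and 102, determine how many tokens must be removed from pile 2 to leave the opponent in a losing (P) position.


Piles: 5 and 102
Current XOR: 5 XOR 102 = 99 (non-zero, so this is an N-position).
To make the XOR zero, we need to find a move that balances the piles.
For pile 2 (size 102): target = 102 XOR 99 = 5
We reduce pile 2 from 102 to 5.
Tokens removed: 102 - 5 = 97
Verification: 5 XOR 5 = 0

97


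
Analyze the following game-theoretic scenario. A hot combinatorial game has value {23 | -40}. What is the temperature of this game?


The game is {23 | -40}, a switch {a | b} with numbers a > b.
Cooling {a | b} by t gives {a - t | b + t}, which stops being hot when a - t = b + t, i.e. at t = (a - b)/2. So the temperature of a switch is (a - b)/2.
Temperature = (Left option - Right option) / 2
= (23 - (-40)) / 2
= 63 / 2
= 63/2

63/2


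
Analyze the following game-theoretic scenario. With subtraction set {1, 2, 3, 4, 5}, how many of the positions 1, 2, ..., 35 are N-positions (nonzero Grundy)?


Subtraction set S = {1, 2, 3, 4, 5}, so G(n) = n mod 6.
G(n) = 0 when n is a multiple of 6.
Multiples of 6 in [1, 35]: 5
N-positions (nonzero Grundy) = 35 - 5 = 30

30


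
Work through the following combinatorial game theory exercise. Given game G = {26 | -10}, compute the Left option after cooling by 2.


Original game: {26 | -10} (a switch {a | b} with a > b).
Cooling by t (for t below the temperature (a - b)/2 = 18) taxes each move by t: {a | b} cooled by t is {a - t | b + t}.
Cooling amount: t = 2
Cooled Left option: 26 - 2 = 24
Cooled Right option: -10 + 2 = -8
Cooled game: {24 | -8}
Left option = 24

24


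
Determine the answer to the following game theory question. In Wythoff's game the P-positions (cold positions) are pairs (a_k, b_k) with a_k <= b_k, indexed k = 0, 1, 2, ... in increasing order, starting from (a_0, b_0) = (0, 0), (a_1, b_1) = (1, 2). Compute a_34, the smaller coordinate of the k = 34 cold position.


By Wythoff's theorem, a_k = floor(k * phi) and b_k = floor(k * phi^2) = a_k + k, where phi = (1 + sqrt(5))/2 is the golden ratio.
phi = (1 + sqrt(5))/2 = 1.618034
k = 34
k * phi = 34 * 1.618034 = 55.013156
a_34 = floor(k * phi) = 55

55


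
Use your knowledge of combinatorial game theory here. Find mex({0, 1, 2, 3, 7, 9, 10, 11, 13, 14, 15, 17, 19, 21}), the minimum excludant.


Set = {0, 1, 2, 3, 7, 9, 10, 11, 13, 14, 15, 17, 19, 21}
0 is in the set.
1 is in the set.
2 is in the set.
3 is in the set.
4 is NOT in the set. This is the mex.
mex = 4

4


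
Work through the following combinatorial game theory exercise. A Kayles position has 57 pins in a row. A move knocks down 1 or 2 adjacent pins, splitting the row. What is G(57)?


Kayles: a move removes 1 or 2 adjacent pins from a contiguous row.
Removing pins from a row of k leaves two independent rows (a, b) with a + b = k - 1 (one pin) or a + b = k - 2 (two pins); an end removal gives a = 0.
By Sprague-Grundy, G(k) = mex{ G(a) XOR G(b) } over all these splits. G(0) = 0.
G(1): splits (0,0):0^0=0 -> mex({0}) = 1
G(2): splits (0,1):0^1=1 (0,0):0^0=0 -> mex({0, 1}) = 2
G(3): splits (0,2):0^2=2 (1,1):1^1=0 (0,1):0^1=1 -> mex({0, 1, 2}) = 3
G(4): splits (0,3):0^3=3 (1,2):1^2=3 (0,2):0^2=2 (1,1):1^1=0 -> mex({0, 2, 3}) = 1
G(5): splits (0,4):0^1=1 (1,3):1^3=2 (2,2):2^2=0 (0,3):0^3=3 (1,2):1^2=3 -> mex({0, 1, 2, 3}) = 4
G(6) = mex({0, 1, 2, 4}) = 3
G(7) = mex({0, 1, 3, 4, 5}) = 2
G(8) = mex({0, 2, 3, 5, 6}) = 1
G(9) = mex({0, 1, 2, 3, 6, 7}) = 4
G(10) = mex({0, 1, 3, 4, 5, 7}) = 2
G(11) = mex({0, 1, 2, 3, 4, 5}) = 6
G(12) = mex({0, 1, 2, 3, 5, 6, 7}) = 4
G(13) = mex({0, 2, 3, 4, 6, 7}) = 1
G(14) = mex({0, 1, 4, 5, 6, 7}) = 2
G(15) = mex({0, 1, 2, 3, 4, 5, 6}) = 7
G(16) = mex({0, 2, 3, 5, 6, 7}) = 1
G(17) = mex({0, 1, 2, 3, 5, 6, 7}) = 4
G(18) = mex({0, 1, 2, 4, 5, 6}) = 3
G(19) = mex({0, 1, 3, 4, 5, 7}) = 2
G(20) = mex({0, 2, 3, 4, 5, 6, 7}) = 1
G(21) = mex({0, 1, 2, 3, 5, 6, 7}) = 4
G(22) = mex({0, 1, 2, 3, 4, 5, 7}) = 6
G(23) = mex({0, 1, 2, 3, 4, 5, 6}) = 7
G(24) = mex({0, 1, 2, 3, 5, 6, 7}) = 4
G(25) = mex({0, 2, 3, 4, 6, 7}) = 1
G(26) = mex({0, 1, 3, 4, 5, 6, 7}) = 2
G(27) = mex({0, 1, 2, 3, 4, 5, 6, 7}) = 8
G(28) = mex({0, 1, 2, 3, 4, 6, 7, 8}) = 5
G(29) = mex({0, 1, 2, 3, 5, 6, 7, 8, 9}) = 4
G(30) = mex({0, 1, 2, 3, 4, 5, 6, 9, 10}) = 7
G(31) = mex({0, 1, 3, 4, 5, 7, 10, 11}) = 2
G(32) = mex({0, 2, 3, 4, 5, 6, 7, 9, 11}) = 1
G(33) = mex({0, 1, 2, 3, 4, 5, 6, 7, 9, 12}) = 8
G(34) = mex({0, 1, 2, 3, 4, 5, 7, 8, 11, 12}) = 6
G(35) = mex({0, 1, 2, 3, 4, 5, 6, 8, 9, 10, 11}) = 7
G(36) = mex({0, 1, 2, 3, 5, 6, 7, 9, 10}) = 4
G(37) = mex({0, 2, 3, 4, 6, 7, 9, 10, 11, 12}) = 1
G(38) = mex({0, 1, 3, 4, 5, 6, 7, 9, 10, 11, 12}) = 2
G(39) = mex({0, 1, 2, 4, 5, 6, 7, 9, 10, 12, 14}) = 3
G(40) = mex({0, 2, 3, 4, 6, 7, 11, 12, 14}) = 1
G(41) = mex({0, 1, 2, 3, 5, 6, 7, 9, 10, 11, 12}) = 4
G(42) = mex({0, 1, 2, 3, 4, 5, 6, 9, 10}) = 7
G(43) = mex({0, 1, 3, 4, 5, 7, 9, 10, 12, 15}) = 2
G(44) = mex({0, 2, 3, 4, 5, 6, 7, 9, 10, 12, 15}) = 1
G(45) = mex({0, 1, 2, 3, 4, 5, 6, 7, 9, 10, 12, 14}) = 8
G(46) = mex({0, 1, 3, 4, 5, 7, 8, 11, 12, 14}) = 2
G(47) = mex({0, 1, 2, 3, 4, 5, 6, 8, 9, 10, 11, 12}) = 7
G(48) = mex({0, 1, 2, 3, 5, 6, 7, 9, 10}) = 4
G(49) = mex({0, 2, 3, 4, 6, 7, 9, 10, 11, 12, 15}) = 1
G(50) = mex({0, 1, 4, 5, 6, 7, 9, 11, 12, 14, 15}) = 2
G(51) = mex({0, 1, 2, 3, 4, 5, 6, 7, 9, 12, 14, 15}) = 8
G(52) = mex({0, 2, 3, 4, 5, 6, 7, 8, 11, 12, 15}) = 1
G(53) = mex({0, 1, 2, 3, 5, 6, 7, 8, 9, 10, 11, 12}) = 4
G(54) = mex({0, 1, 2, 3, 4, 5, 6, 9, 10}) = 7
G(55) = mex({0, 1, 3, 4, 5, 7, 9, 10, 11, 12}) = 2
G(56) = mex({0, 2, 3, 4, 5, 6, 7, 9, 10, 11, 12, 13, 14}) = 1
G(57) = mex({0, 1, 2, 3, 5, 6, 7, 9, 10, 12, 13, 14, 15}) = 4
Therefore G(57) = 4.

4


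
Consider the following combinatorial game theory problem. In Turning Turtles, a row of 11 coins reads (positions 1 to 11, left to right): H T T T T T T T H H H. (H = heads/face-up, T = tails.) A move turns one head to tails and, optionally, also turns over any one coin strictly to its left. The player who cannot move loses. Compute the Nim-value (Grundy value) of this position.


Coins: H T T T T T T T H H H
Key fact: a single head at position k behaves exactly like a Nim heap of size k (turning it to T and optionally flipping a coin at j < k corresponds to moving the heap from k to j, or to 0), and heads combine as a disjunctive sum (two heads at the same place would cancel, matching j XOR j = 0). So the Nim-value is the XOR of the 1-indexed positions of the heads.
Face-up positions (1-indexed): [1, 9, 10, 11]
XOR 0 with 1: 0 XOR 1 = 1
XOR 1 with 9: 1 XOR 9 = 8
XOR 8 with 10: 8 XOR 10 = 2
XOR 2 with 11: 2 XOR 11 = 9
Nim-value = 9

9


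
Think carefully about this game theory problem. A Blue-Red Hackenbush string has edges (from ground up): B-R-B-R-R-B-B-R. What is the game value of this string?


Edges (from ground): B-R-B-R-R-B-B-R
By Berlekamp's sign-expansion rule, a Blue-Red Hackenbush stalk has the value of the surreal number whose sign sequence is the edge sequence with B -> + and R -> -.
Sign sequence: +-+--++-
Trace the sign expansion in the surreal number tree, starting from 0:
Edge 1: B (sign +) -> bounds (0, +inf), value = 1
Edge 2: R (sign -) -> bounds (0, 1), value = 1/2
Edge 3: B (sign +) -> bounds (1/2, 1), value = 3/4
Edge 4: R (sign -) -> bounds (1/2, 3/4), value = 5/8
Edge 5: R (sign -) -> bounds (1/2, 5/8), value = 9/16
Edge 6: B (sign +) -> bounds (9/16, 5/8), value = 19/32
Edge 7: B (sign +) -> bounds (19/32, 5/8), value = 39/64
Edge 8: R (sign -) -> bounds (19/32, 39/64), value = 77/128
Game value = 77/128

77/128


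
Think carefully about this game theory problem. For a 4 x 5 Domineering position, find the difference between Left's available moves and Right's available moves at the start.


Board is 4 x 5 (rows x cols).
Left (vertical) placements: (rows-1) * cols = 3 * 5 = 15
Right (horizontal) placements: rows * (cols-1) = 4 * 4 = 16
Advantage = Left - Right = 15 - 16 = -1

-1


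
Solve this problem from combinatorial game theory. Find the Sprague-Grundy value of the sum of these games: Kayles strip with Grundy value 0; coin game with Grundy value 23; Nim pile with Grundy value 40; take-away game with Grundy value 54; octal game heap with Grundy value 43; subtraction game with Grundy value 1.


By the Sprague-Grundy theorem, the Grundy value of a sum of games is the XOR of individual Grundy values.
Kayles strip: Grundy value = 0. Running XOR: 0 XOR 0 = 0
coin game: Grundy value = 23. Running XOR: 0 XOR 23 = 23
Nim pile: Grundy value = 40. Running XOR: 23 XOR 40 = 63
take-away game: Grundy value = 54. Running XOR: 63 XOR 54 = 9
octal game heap: Grundy value = 43. Running XOR: 9 XOR 43 = 34
subtraction game: Grundy value = 1. Running XOR: 34 XOR 1 = 35
The combined Grundy value is 35.

35


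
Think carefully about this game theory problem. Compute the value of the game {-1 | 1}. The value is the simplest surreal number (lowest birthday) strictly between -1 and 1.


Left options: {-1}, max = -1
Right options: {1}, min = 1
All options are numbers and max(Left) < min(Right), so by the simplicity theorem the value is the simplest (earliest-born) number strictly between -1 and 1.
The only integer strictly between -1 and 1 is 0.
No non-integer in the interval can be simpler: if x is a non-integer in the interval, then floor(x) or ceil(x) also lies in the interval (the interval contains an integer), and both are proper prefixes of x's sign expansion, i.e. born earlier. So the game value is 0.
Game value = 0

0


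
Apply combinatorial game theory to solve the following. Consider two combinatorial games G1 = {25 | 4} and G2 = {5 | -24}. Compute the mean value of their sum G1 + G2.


G1 = {25 | 4}, G2 = {5 | -24}
Each is a switch {a | b} with numbers a > b; its mean value is (a + b)/2, and mean value is additive over game sums: m(G1 + G2) = m(G1) + m(G2).
Mean of G1 = (25 + (4))/2 = 29/2 = 29/2
Mean of G2 = (5 + (-24))/2 = -19/2 = -19/2
Mean of G1 + G2 = 29/2 + -19/2 = 5

5


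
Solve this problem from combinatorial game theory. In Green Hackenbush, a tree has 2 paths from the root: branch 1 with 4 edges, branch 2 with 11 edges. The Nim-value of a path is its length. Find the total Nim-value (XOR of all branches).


The tree has 2 branches from the ground vertex.
In Green Hackenbush, the Nim-value of a simple path of length k is k.
Branch 1: length 4, Nim-value = 4
Branch 2: length 11, Nim-value = 11
Total Nim-value = XOR of all branch values:
0 XOR 4 = 4
4 XOR 11 = 15
Nim-value of the tree = 15

15


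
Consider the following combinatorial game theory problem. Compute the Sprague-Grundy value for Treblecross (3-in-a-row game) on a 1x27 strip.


Treblecross: place X on empty cells; 3-in-a-row wins.
Playing within two cells of an existing X lets the opponent win at once, so sensible play treats the cells i-2..i+2 around each X as dead. The player left with no safe cell loses, so this is a normal-play take-away game on strips of safe cells.
Placing X at cell i (0-indexed) of a strip of k safe cells leaves independent strips of sizes max(0, i-2) and max(0, k-i-3). Hence G(k) = mex{ G(max(0,i-2)) XOR G(max(0,k-i-3)) : 0 <= i < k }, with G(0) = 0.
G(1): splits (0,0):0^0=0 -> mex({0}) = 1
G(2): splits (0,0):0^0=0 -> mex({0}) = 1
G(3): splits (0,0):0^0=0 -> mex({0}) = 1
G(4): splits (0,1):0^1=1 (0,0):0^0=0 -> mex({0, 1}) = 2
G(5): splits (0,2):0^1=1 (0,1):0^1=1 (0,0):0^0=0 -> mex({0, 1}) = 2
G(6) = mex({1}) = 0
G(7) = mex({0, 1, 2}) = 3
G(8) = mex({0, 1, 2}) = 3
G(9) = mex({0, 2}) = 1
G(10) = mex({0, 2, 3}) = 1
G(11) = mex({0, 3}) = 1
G(12) = mex({1, 3}) = 0
G(13) = mex({0, 1, 2, 3}) = 4
G(14) = mex({0, 1, 2}) = 3
G(15) = mex({0, 1, 2}) = 3
G(16) = mex({0, 1, 2, 4}) = 3
G(17) = mex({0, 1, 3, 4}) = 2
G(18) = mex({0, 1, 3, 4}) = 2
G(19) = mex({0, 1, 3, 5}) = 2
G(20) = mex({0, 1, 2, 3, 5}) = 4
G(21) = mex({0, 1, 2, 3, 5}) = 4
G(22) = mex({1, 2, 6}) = 0
G(23) = mex({0, 1, 2, 3, 4, 6}) = 5
G(24) = mex({0, 1, 2, 3, 4}) = 5
G(25) = mex({0, 1, 3, 4, 7}) = 2
G(26) = mex({0, 1, 3, 4, 5, 7}) = 2
G(27) = mex({0, 1, 3, 5}) = 2
Therefore G(27) = 2.

2


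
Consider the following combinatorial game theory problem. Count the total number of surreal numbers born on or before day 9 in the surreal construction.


Day 0: {|} = 0 is born. Count = 1.
Day n: the number of surreal numbers born by day n is 2^(n+1) - 1.
By day 0: 2^1 - 1 = 1
By day 1: 2^2 - 1 = 3
By day 2: 2^3 - 1 = 7
By day 3: 2^4 - 1 = 15
By day 4: 2^5 - 1 = 31
By day 5: 2^6 - 1 = 63
By day 6: 2^7 - 1 = 127
By day 7: 2^8 - 1 = 255
By day 8: 2^9 - 1 = 511
By day 9: 2^10 - 1 = 1023
By day 9: 1023 surreal numbers.

1023


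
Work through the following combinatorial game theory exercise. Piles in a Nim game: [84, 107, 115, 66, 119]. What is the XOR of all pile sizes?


We need the XOR (exclusive or) of all pile sizes.
After XOR-ing pile 1 (size 84): 0 XOR 84 = 84
After XOR-ing pile 2 (size 107): 84 XOR 107 = 63
After XOR-ing pile 3 (size 115): 63 XOR 115 = 76
After XOR-ing pile 4 (size 66): 76 XOR 66 = 14
After XOR-ing pile 5 (size 119): 14 XOR 119 = 121
The Nim-value of this position is 121.

121


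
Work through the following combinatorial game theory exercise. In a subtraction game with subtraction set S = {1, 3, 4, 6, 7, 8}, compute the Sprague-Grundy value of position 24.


The subtraction set is S = {1, 3, 4, 6, 7, 8}.
G(k) = mex{ G(k - s) : s in S, s <= k }. We compute iteratively: G(0) = 0.
G(1) = mex({0}) = 1
G(2) = mex({1}) = 0
G(3) = mex({0}) = 1
G(4) = mex({0, 1}) = 2
G(5) = mex({0, 1, 2}) = 3
G(6) = mex({0, 1, 3}) = 2
G(7) = mex({0, 1, 2}) = 3
G(8) = mex({0, 1, 2, 3}) = 4
G(9) = mex({0, 1, 2, 3, 4}) = 5
G(10) = mex({0, 1, 2, 3, 5}) = 4
G(11) = mex({1, 2, 3, 4}) = 0
G(12) = mex({0, 2, 3, 4, 5}) = 1
G(13) = mex({1, 2, 3, 4, 5}) = 0
G(14) = mex({0, 2, 3, 4}) = 1
G(15) = mex({0, 1, 3, 4, 5}) = 2
G(16) = mex({0, 1, 2, 4, 5}) = 3
G(17) = mex({0, 1, 3, 4, 5}) = 2
G(18) = mex({0, 1, 2, 4}) = 3
Observe that G(11)..G(18) = 0, 1, 0, 1, 2, 3, 2, 3 repeats G(0)..G(7) = 0, 1, 0, 1, 2, 3, 2, 3.
For k >= max(S) = 8, G(k) is determined by the previous 8 values G(k-8)..G(k-1); a window of 8 consecutive values has recurred shifted by 11, so by induction G(k + 11) = G(k) for all k >= 0: the sequence is periodic from the start with period 11.
One period: G(0..10) = 0, 1, 0, 1, 2, 3, 2, 3, 4, 5, 4.
24 mod 11 = 2, so G(24) = G(2) = 0.

0


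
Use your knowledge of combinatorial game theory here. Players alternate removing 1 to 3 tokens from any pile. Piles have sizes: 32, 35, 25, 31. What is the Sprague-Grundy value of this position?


Subtraction set: {1, 2, 3}
For this subtraction set, G(n) = n mod 4 (period = max + 1 = 4).
Pile 1 (size 32): G(32) = 32 mod 4 = 0
Pile 2 (size 35): G(35) = 35 mod 4 = 3
Pile 3 (size 25): G(25) = 25 mod 4 = 1
Pile 4 (size 31): G(31) = 31 mod 4 = 3
Total Grundy value = XOR of all: 0 XOR 3 XOR 1 XOR 3 = 1

1


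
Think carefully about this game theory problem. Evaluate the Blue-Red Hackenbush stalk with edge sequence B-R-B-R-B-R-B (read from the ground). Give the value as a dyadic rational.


Edges (from ground): B-R-B-R-B-R-B
By Berlekamp's sign-expansion rule, a Blue-Red Hackenbush stalk has the value of the surreal number whose sign sequence is the edge sequence with B -> + and R -> -.
Sign sequence: +-+-+-+
Trace the sign expansion in the surreal number tree, starting from 0:
Edge 1: B (sign +) -> bounds (0, +inf), value = 1
Edge 2: R (sign -) -> bounds (0, 1), value = 1/2
Edge 3: B (sign +) -> bounds (1/2, 1), value = 3/4
Edge 4: R (sign -) -> bounds (1/2, 3/4), value = 5/8
Edge 5: B (sign +) -> bounds (5/8, 3/4), value = 11/16
Edge 6: R (sign -) -> bounds (5/8, 11/16), value = 21/32
Edge 7: B (sign +) -> bounds (21/32, 11/16), value = 43/64
Game value = 43/64

43/64


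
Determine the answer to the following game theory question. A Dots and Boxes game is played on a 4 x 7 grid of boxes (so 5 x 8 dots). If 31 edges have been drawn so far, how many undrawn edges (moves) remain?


Grid: 4 x 7 boxes, i.e. 5 rows and 8 columns of dots.
Horizontal edges: (rows + 1) * cols = 5 * 7 = 35
Vertical edges: rows * (cols + 1) = 4 * 8 = 32
Total edges: 35 + 32 = 67
Edges drawn: 31
Remaining: 67 - 31 = 36

36


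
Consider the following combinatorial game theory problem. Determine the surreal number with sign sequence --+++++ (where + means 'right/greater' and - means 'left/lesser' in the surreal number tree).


Sign expansion: --+++++
Rule: track bounds (lo, hi), initially (-inf, +inf). On '+', the current value becomes lo and we move to the simplest number in (value, hi): value + 1 if hi = +inf, otherwise the midpoint (value + hi)/2. On '-', the current value becomes hi and we move to value - 1 if lo = -inf, otherwise the midpoint (lo + value)/2.
Start at 0.
Step 1: sign = -, move left. Bounds: (-inf, 0). Value = -1
Step 2: sign = -, move left. Bounds: (-inf, -1). Value = -2
Step 3: sign = +, move right. Bounds: (-2, -1). Value = -3/2
Step 4: sign = +, move right. Bounds: (-3/2, -1). Value = -5/4
Step 5: sign = +, move right. Bounds: (-5/4, -1). Value = -9/8
Step 6: sign = +, move right. Bounds: (-9/8, -1). Value = -17/16
Step 7: sign = +, move right. Bounds: (-17/16, -1). Value = -33/32
The surreal number with sign expansion --+++++ is -33/32.

-33/32


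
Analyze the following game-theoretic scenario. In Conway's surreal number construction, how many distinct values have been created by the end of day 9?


Day 0: {|} = 0 is born. Count = 1.
Day n: the number of surreal numbers born by day n is 2^(n+1) - 1.
By day 0: 2^1 - 1 = 1
By day 1: 2^2 - 1 = 3
By day 2: 2^3 - 1 = 7
By day 3: 2^4 - 1 = 15
By day 4: 2^5 - 1 = 31
By day 5: 2^6 - 1 = 63
By day 6: 2^7 - 1 = 127
By day 7: 2^8 - 1 = 255
By day 8: 2^9 - 1 = 511
By day 9: 2^10 - 1 = 1023
By day 9: 1023 surreal numbers.

1023


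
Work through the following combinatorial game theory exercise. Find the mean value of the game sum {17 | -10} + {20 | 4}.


G1 = {17 | -10}, G2 = {20 | 4}
Each is a switch {a | b} with numbers a > b; its mean value is (a + b)/2, and mean value is additive over game sums: m(G1 + G2) = m(G1) + m(G2).
Mean of G1 = (17 + (-10))/2 = 7/2 = 7/2
Mean of G2 = (20 + (4))/2 = 24/2 = 12
Mean of G1 + G2 = 7/2 + 12 = 31/2

31/2


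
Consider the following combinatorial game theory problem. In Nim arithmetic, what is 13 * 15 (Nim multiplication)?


Nim multiplication is bilinear over XOR: (u XOR v) * w = (u*w) XOR (v*w).
So we split each operand into its bit components and XOR the pairwise Nim products.
13 = 1 + 4 + 8 (as XOR of powers of 2).
15 = 1 + 2 + 4 + 8 (as XOR of powers of 2).
Using the standard Nim-product table on single bits:
  2*2 = 3,   2*4 = 8,   2*8 = 12,
  4*4 = 6,   4*8 = 11,  8*8 = 13,
and  1*x = x (identity), k*l = l*k (commutative).
Pairwise Nim products:
  1 * 1 = 1
  1 * 2 = 2
  1 * 4 = 4
  1 * 8 = 8
  4 * 1 = 4
  4 * 2 = 8
  4 * 4 = 6
  4 * 8 = 11
  8 * 1 = 8
  8 * 2 = 12
  8 * 4 = 11
  8 * 8 = 13
XOR them: 1 XOR 2 XOR 4 XOR 8 XOR 4 XOR 8 XOR 6 XOR 11 XOR 8 XOR 12 XOR 11 XOR 13 = 12.
Result: 13 * 15 = 12 (in Nim).

12


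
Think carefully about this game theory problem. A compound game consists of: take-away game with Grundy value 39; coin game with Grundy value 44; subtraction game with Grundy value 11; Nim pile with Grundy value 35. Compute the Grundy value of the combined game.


By the Sprague-Grundy theorem, the Grundy value of a sum of games is the XOR of individual Grundy values.
take-away game: Grundy value = 39. Running XOR: 0 XOR 39 = 39
coin game: Grundy value = 44. Running XOR: 39 XOR 44 = 11
subtraction game: Grundy value = 11. Running XOR: 11 XOR 11 = 0
Nim pile: Grundy value = 35. Running XOR: 0 XOR 35 = 35
The combined Grundy value is 35.

35


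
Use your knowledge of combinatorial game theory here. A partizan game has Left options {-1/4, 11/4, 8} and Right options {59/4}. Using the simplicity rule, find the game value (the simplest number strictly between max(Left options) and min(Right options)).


Left options: {-1/4, 11/4, 8}, max = 8
Right options: {59/4}, min = 59/4
All options are numbers and max(Left) < min(Right), so by the simplicity theorem the value is the simplest (earliest-born) number strictly between 8 and 59/4.
Integers 9 through 14 all lie strictly between 8 and 59/4.
Among integers, the simplest (lowest birthday = smallest |n|; 0 is born on day 0, +-n on day n) is 9.
No non-integer in the interval can be simpler: if x is a non-integer in the interval, then floor(x) or ceil(x) also lies in the interval (the interval contains an integer), and both are proper prefixes of x's sign expansion, i.e. born earlier. So the game value is 9.
Game value = 9

9


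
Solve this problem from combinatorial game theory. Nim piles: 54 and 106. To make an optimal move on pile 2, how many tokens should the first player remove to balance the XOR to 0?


Piles: 54 and 106
Current XOR: 54 XOR 106 = 92 (non-zero, so this is an N-position).
To make the XOR zero, we need to find a move that balances the piles.
For pile 2 (size 106): target = 106 XOR 92 = 54
We reduce pile 2 from 106 to 54.
Tokens removed: 106 - 54 = 52
Verification: 54 XOR 54 = 0

52


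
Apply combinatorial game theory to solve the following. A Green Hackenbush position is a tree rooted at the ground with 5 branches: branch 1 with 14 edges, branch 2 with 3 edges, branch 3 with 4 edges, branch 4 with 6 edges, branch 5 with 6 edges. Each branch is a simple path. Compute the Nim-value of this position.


The tree has 5 branches from the ground vertex.
In Green Hackenbush, the Nim-value of a simple path of length k is k.
Branch 1: length 14, Nim-value = 14
Branch 2: length 3, Nim-value = 3
Branch 3: length 4, Nim-value = 4
Branch 4: length 6, Nim-value = 6
Branch 5: length 6, Nim-value = 6
Total Nim-value = XOR of all branch values:
0 XOR 14 = 14
14 XOR 3 = 13
13 XOR 4 = 9
9 XOR 6 = 15
15 XOR 6 = 9
Nim-value of the tree = 9

9


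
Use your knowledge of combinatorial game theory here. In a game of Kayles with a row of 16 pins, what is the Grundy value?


Kayles: a move removes 1 or 2 adjacent pins from a contiguous row.
Removing pins from a row of k leaves two independent rows (a, b) with a + b = k - 1 (one pin) or a + b = k - 2 (two pins); an end removal gives a = 0.
By Sprague-Grundy, G(k) = mex{ G(a) XOR G(b) } over all these splits. G(0) = 0.
G(1): splits (0,0):0^0=0 -> mex({0}) = 1
G(2): splits (0,1):0^1=1 (0,0):0^0=0 -> mex({0, 1}) = 2
G(3): splits (0,2):0^2=2 (1,1):1^1=0 (0,1):0^1=1 -> mex({0, 1, 2}) = 3
G(4): splits (0,3):0^3=3 (1,2):1^2=3 (0,2):0^2=2 (1,1):1^1=0 -> mex({0, 2, 3}) = 1
G(5): splits (0,4):0^1=1 (1,3):1^3=2 (2,2):2^2=0 (0,3):0^3=3 (1,2):1^2=3 -> mex({0, 1, 2, 3}) = 4
G(6) = mex({0, 1, 2, 4}) = 3
G(7) = mex({0, 1, 3, 4, 5}) = 2
G(8) = mex({0, 2, 3, 5, 6}) = 1
G(9) = mex({0, 1, 2, 3, 6, 7}) = 4
G(10) = mex({0, 1, 3, 4, 5, 7}) = 2
G(11) = mex({0, 1, 2, 3, 4, 5}) = 6
G(12) = mex({0, 1, 2, 3, 5, 6, 7}) = 4
G(13) = mex({0, 2, 3, 4, 6, 7}) = 1
G(14) = mex({0, 1, 4, 5, 6, 7}) = 2
G(15) = mex({0, 1, 2, 3, 4, 5, 6}) = 7
G(16) = mex({0, 2, 3, 5, 6, 7}) = 1
Therefore G(16) = 1.

1
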